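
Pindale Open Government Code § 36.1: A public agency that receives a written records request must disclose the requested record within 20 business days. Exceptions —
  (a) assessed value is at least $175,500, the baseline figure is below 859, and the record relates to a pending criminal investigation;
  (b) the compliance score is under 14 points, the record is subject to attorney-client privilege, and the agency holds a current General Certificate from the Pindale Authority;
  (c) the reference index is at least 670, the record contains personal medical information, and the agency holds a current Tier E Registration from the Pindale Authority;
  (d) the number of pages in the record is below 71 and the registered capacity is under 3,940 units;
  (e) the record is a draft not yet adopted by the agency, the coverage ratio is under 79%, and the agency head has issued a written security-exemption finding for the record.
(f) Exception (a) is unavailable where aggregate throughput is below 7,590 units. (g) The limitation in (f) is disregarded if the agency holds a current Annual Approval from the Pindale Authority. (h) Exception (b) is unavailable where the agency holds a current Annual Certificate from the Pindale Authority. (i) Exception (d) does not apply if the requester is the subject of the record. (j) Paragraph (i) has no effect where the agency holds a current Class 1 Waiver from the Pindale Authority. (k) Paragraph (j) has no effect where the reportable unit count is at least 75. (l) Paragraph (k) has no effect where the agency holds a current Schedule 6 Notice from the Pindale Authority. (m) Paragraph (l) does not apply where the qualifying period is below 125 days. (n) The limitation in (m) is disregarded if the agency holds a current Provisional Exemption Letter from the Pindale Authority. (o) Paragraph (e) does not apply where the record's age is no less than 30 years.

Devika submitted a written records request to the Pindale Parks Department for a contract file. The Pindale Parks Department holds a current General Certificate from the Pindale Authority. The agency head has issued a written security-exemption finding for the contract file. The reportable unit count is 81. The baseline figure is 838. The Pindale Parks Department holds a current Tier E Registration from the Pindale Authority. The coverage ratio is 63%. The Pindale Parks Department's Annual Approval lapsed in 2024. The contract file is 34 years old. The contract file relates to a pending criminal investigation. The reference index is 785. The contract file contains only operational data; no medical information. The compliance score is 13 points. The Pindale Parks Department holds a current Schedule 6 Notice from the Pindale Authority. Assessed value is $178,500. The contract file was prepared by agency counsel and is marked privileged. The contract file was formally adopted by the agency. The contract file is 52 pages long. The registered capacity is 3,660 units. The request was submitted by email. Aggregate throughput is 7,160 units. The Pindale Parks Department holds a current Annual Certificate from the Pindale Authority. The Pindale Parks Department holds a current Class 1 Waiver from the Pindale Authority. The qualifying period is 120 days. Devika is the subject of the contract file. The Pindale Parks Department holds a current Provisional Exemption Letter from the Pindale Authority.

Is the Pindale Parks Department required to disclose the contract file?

Exception (a) is satisfied on its face — assessed value is $178,500, meeting the $175,500 threshold; the baseline figure is 838, below the 859 limit; the contract file relates to a pending investigation. But: (f) operates against (a): aggregate throughput is 7,160 units, below the 7,590 units limit. (g) does not operate here (there is no Annual Approval in force), so (f) stands. (a) is therefore removed.
Exception (b): the compliance score is 13 points, under the 14 points limit; the contract file is privileged; a current General Certificate is held — every condition holds. But: (h) operates against (b): a current Annual Certificate is held. So (b) is unavailable.
Exception (c) does not apply: the contract file contains only operational data.
Exception (d): the number of pages in the record is 52, below the 71 limit; the registered capacity is 3,660 units, under the 3,940 units limit — every condition holds. Under paragraphs (i)–(n): (i) would limit (d) — Devika is the subject of the contract file — but (j) sets (i) aside: (j) operates against (i): a current Class 1 Waiver is held. (k) would limit (j) — the reportable unit count is 81, meeting the 75 threshold — but (l) sets (k) aside: (l) is engaged — a current Schedule 6 Notice is held. (m) would limit (l) — the qualifying period is 120 days, below the 125 days limit — but (n) sets (m) aside: (n) operates against (m): a current Provisional Exemption Letter is held. (d) remains available.
Exception (e) fails — the contract file has been formally adopted.

No — exception (d) applies; the Pindale Parks Department is not required to disclose the contract file.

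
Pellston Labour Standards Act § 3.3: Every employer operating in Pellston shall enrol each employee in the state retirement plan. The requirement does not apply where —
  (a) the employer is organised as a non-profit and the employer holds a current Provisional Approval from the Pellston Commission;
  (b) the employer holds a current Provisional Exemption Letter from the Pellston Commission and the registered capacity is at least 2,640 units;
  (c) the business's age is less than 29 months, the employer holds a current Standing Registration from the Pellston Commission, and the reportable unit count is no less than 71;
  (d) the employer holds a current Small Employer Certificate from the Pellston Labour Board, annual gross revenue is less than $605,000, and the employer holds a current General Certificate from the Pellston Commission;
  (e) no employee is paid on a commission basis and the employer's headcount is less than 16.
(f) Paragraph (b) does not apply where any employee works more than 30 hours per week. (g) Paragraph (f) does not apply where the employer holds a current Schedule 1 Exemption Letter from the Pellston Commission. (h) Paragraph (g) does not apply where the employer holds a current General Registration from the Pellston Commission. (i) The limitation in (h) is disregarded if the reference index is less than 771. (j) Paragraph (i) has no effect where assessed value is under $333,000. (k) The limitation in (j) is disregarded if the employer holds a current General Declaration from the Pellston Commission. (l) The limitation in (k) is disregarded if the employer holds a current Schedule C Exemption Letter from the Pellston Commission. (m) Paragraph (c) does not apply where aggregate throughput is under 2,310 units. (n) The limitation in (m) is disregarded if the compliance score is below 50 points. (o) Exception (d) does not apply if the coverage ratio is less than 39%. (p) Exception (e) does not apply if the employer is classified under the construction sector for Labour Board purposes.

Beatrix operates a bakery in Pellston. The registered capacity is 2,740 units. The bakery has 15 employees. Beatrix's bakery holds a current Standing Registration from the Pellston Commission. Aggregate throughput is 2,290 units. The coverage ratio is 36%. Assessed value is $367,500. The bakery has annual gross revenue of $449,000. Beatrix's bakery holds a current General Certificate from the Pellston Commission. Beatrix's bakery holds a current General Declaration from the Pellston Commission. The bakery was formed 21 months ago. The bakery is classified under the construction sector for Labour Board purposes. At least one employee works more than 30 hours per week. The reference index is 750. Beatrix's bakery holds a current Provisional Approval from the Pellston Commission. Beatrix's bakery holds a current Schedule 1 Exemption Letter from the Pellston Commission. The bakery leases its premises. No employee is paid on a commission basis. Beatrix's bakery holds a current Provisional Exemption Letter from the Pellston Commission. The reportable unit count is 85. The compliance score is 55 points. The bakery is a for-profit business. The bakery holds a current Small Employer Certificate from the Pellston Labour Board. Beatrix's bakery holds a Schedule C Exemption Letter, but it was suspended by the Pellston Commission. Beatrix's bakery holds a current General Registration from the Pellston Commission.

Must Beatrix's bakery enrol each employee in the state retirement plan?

Exception (a) does not apply: the employer is for-profit.
Exception (b): a current Provisional Exemption Letter is held; the registered capacity is 2,740 units, meeting the 2,640 units threshold — every condition holds. As to paragraphs (f)–(l): (f) is engaged (at least one employee exceeds 30 hours/week), but yields to (g): (g) is engaged — a current Schedule 1 Exemption Letter is held. (h) would limit (g) — a current General Registration is held — but (i) sets (h) aside: (i) is engaged — the reference index is 750, less than the 771 limit. (j), which would lift (i), is not engaged — assessed value is $367,500, not under $333,000. So (b) applies.
Exception (c)'s conditions are all satisfied: the business's age is 21 months, less than the 29 months limit; a current Standing Registration is held; the reportable unit count is 85, meeting the 71 threshold. But: (m) operates against (c): aggregate throughput is 2,290 units, under the 2,310 units limit. (n), which would lift (m), is not triggered — the compliance score is 55 points, not below 50 points. Exception (c) does not apply.
All of (d)'s requirements are met (a current Small Employer Certificate is held; annual gross revenue is $449,000, less than the $605,000 limit; a current General Certificate is held). But: (o) is engaged — the coverage ratio is 36%, less than the 39% limit. (d) is therefore removed.
Exception (e)'s conditions are all satisfied: no employee is paid on commission; the employer's headcount is 15, less than the 16 limit. But applying paragraph (p): (p) operates against (e): the bakery is classified under the construction sector. Exception (e) does not apply.

No — exception (b) applies; Beatrix's bakery is not required to enrol each employee in the state retirement plan.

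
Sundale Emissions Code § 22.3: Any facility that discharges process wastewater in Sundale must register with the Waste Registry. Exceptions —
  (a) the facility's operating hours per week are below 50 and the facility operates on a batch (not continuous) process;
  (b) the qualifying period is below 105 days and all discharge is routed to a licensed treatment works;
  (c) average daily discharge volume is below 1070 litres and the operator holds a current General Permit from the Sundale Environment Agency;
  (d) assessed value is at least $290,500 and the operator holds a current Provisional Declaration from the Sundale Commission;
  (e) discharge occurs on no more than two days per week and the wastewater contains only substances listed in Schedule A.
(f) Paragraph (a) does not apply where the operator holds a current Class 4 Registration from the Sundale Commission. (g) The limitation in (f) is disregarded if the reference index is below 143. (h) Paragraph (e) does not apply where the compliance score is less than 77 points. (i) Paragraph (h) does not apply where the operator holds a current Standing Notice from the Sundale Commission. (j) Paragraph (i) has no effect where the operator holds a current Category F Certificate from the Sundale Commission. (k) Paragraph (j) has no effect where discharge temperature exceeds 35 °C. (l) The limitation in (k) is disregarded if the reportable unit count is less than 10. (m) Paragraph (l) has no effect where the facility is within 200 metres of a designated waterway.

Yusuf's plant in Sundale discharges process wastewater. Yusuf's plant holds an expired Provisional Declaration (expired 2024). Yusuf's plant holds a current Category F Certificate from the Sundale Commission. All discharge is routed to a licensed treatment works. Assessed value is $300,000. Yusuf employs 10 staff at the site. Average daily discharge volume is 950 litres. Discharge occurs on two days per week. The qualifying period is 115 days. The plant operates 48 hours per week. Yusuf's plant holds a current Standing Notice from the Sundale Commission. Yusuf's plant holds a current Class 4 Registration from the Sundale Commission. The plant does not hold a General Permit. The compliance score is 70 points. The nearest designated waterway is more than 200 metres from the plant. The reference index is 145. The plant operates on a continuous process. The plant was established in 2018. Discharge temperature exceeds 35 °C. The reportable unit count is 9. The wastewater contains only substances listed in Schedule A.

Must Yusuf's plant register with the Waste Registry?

Yes — Yusuf's plant must register with the Waste Registry.

Exception (a) does not apply: the facility operates on a continuous process.
Exception (b) fails — the qualifying period is 115 days, not below 105 days.
Exception (c) fails — no General Permit is held.
Exception (d) requires that the operator holds a current Provisional Declaration from the Sundale Commission; but the Provisional Declaration is not current, so (d) is unavailable.
Exception (e)'s conditions are all satisfied: discharge occurs on no more than two days per week; the wastewater is Schedule-A-only. Turning to paragraphs (h)–(m): (h) operates against (e): the compliance score is 70 points, less than the 77 points limit. (i) would limit (h) — a current Standing Notice is held — but (j) sets (i) aside: (j) is engaged — a current Category F Certificate is held. (k) would limit (j) — discharge temperature exceeds 35 °C — but (l) sets (k) aside: (l) operates against (k): the reportable unit count is 9, less than the 10 limit. (m) is inapplicable (the plant is more than 200 m from any designated waterway), so (l) stands. (e) is therefore removed.
None of the exceptions is available; § 22.3 applies in full.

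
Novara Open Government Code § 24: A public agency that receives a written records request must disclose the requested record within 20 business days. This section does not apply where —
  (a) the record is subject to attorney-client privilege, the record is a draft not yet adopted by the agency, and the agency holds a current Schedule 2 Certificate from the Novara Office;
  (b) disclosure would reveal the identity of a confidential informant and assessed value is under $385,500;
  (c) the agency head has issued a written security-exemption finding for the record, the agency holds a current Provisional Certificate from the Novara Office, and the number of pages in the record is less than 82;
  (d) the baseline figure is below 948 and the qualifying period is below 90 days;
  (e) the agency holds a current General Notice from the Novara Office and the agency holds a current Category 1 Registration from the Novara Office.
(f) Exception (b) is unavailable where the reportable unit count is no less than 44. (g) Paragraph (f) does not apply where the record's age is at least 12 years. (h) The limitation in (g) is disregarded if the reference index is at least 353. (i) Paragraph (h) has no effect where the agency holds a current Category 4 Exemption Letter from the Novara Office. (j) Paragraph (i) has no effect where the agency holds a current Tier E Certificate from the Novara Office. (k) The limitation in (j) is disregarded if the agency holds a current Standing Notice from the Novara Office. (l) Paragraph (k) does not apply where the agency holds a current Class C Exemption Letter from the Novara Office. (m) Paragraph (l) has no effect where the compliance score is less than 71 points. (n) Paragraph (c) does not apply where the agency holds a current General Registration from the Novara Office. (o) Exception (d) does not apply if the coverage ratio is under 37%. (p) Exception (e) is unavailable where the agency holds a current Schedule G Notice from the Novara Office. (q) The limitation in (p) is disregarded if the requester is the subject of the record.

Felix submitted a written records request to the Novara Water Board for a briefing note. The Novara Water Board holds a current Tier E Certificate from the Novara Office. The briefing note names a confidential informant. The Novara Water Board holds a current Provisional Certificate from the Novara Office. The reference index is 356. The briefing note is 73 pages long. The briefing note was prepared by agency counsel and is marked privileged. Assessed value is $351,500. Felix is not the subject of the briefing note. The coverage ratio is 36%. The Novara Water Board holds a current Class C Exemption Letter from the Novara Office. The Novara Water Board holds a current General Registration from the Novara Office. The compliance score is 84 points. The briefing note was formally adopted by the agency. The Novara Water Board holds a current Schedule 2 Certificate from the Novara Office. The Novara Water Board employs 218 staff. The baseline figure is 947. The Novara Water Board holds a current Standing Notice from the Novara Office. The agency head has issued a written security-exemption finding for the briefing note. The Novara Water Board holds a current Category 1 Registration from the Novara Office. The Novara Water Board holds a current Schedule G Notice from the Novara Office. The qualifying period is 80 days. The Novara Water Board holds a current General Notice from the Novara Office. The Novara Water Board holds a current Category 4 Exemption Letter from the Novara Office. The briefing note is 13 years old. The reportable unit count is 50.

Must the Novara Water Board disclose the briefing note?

Yes — the Novara Water Board must disclose the briefing note.

Exception (a) does not apply: the briefing note has been formally adopted.
Exception (b): the briefing note names a confidential informant; assessed value is $351,500, under the $385,500 limit — every condition holds. However, paragraphs (f)–(m) must be considered: (f) operates against (b): the reportable unit count is 50, meeting the 44 threshold. (g) is engaged (the record's age is 13 years, meeting the 12 years threshold), but is displaced by (h): (h) operates against (g): the reference index is 356, meeting the 353 threshold. (i) is triggered (a current Category 4 Exemption Letter is held), but is displaced by (j): (j) operates against (i): a current Tier E Certificate is held. (k) operates (a current Standing Notice is held), but yields to (l): (l) operates against (k): a current Class C Exemption Letter is held. (m), which would lift (l), is inapplicable — the compliance score is 84 points, not less than 71 points. Exception (b) does not apply.
Exception (c): a written security-exemption finding has been issued; a current Provisional Certificate is held; the number of pages in the record is 73, less than the 82 limit — every condition holds. But: (n) operates against (c): a current General Registration is held. So (c) is unavailable.
Exception (d) is satisfied on its face — the baseline figure is 947, below the 948 limit; the qualifying period is 80 days, below the 90 days limit. Turning to paragraph (o): (o) is triggered — the coverage ratio is 36%, under the 37% limit. Exception (d) does not apply.
Exception (e)'s conditions are all satisfied: a current General Notice is held; a current Category 1 Registration is held. But: (p) applies — a current Schedule G Notice is held. (q), which would lift (p), does not operate here — Felix is not the subject of the briefing note. Exception (e) does not apply.
No exception is made out. the Novara Water Board falls within the general rule.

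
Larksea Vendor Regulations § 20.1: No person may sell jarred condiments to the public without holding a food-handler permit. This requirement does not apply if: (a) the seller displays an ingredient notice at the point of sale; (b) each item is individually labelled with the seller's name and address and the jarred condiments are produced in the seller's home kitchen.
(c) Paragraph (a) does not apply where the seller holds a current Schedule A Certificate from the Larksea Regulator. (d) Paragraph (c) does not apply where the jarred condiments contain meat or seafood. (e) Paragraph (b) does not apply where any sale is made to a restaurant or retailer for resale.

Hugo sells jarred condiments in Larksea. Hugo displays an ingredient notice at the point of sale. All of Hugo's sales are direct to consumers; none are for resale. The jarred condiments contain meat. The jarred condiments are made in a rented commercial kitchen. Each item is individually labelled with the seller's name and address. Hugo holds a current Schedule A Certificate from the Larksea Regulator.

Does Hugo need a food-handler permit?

No — exception (a) applies; Hugo is not required to hold a food-handler permit.

Exception (a)'s conditions are all satisfied: an ingredient notice is displayed. Considering the limiting provisions: (c) would limit (a) — a current Schedule A Certificate is held — but (d) sets (c) aside: (d) operates against (c): the jarred condiments contain meat. Exception (a) stands.
Exception (b) fails — the jarred condiments are made in a commercial kitchen, not a home kitchen.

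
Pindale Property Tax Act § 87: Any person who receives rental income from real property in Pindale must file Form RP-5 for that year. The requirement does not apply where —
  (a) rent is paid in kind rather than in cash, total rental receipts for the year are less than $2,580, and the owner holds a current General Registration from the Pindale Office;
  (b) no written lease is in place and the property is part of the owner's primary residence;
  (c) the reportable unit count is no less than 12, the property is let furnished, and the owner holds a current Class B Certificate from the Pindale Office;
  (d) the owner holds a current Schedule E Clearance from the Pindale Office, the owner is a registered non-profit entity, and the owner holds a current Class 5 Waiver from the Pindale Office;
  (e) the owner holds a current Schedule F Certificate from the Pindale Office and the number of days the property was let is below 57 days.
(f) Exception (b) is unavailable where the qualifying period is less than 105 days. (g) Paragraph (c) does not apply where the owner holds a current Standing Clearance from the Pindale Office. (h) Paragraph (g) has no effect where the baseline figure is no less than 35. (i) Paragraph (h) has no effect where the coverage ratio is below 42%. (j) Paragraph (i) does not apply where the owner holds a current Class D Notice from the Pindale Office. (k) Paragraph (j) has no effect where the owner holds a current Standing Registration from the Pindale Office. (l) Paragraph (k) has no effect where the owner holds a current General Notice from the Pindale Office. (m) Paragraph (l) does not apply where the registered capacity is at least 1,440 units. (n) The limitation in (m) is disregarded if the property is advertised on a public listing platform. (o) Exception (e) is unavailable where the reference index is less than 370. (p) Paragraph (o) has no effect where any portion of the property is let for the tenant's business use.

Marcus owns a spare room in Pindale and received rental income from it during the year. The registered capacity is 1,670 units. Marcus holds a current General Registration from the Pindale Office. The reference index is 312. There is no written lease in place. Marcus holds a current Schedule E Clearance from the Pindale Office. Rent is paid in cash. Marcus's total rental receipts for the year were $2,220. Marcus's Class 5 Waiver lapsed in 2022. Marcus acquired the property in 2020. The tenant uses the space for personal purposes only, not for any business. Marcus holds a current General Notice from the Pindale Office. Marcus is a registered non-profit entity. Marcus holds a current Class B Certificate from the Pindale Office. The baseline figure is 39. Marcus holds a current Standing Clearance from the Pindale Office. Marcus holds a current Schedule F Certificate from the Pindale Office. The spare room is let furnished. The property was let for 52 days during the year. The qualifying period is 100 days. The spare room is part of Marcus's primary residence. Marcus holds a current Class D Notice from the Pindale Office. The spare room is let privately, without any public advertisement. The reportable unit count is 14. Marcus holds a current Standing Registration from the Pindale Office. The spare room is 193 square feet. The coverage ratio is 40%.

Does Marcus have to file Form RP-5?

Exception (a) requires that rent is paid in kind rather than in cash; but rent is paid in cash, so (a) is unavailable.
Exception (b): there is no written lease; the spare room is part of the primary residence — every condition holds. However, paragraph (f) must be considered: (f) operates against (b): the qualifying period is 100 days, less than the 105 days limit. (b) is therefore removed.
Exception (c) is satisfied on its face — the reportable unit count is 14, meeting the 12 threshold; the property is let furnished; a current Class B Certificate is held. Turning to paragraphs (g)–(n): (g) operates against (c): a current Standing Clearance is held. (h) would limit (g) — the baseline figure is 39, meeting the 35 threshold — but (i) sets (h) aside: (i) operates against (h): the coverage ratio is 40%, below the 42% limit. (j) would limit (i) — a current Class D Notice is held — but (k) sets (j) aside: (k) applies — a current Standing Registration is held. (l) would limit (k) — a current General Notice is held — but (m) sets (l) aside: (m) operates against (l): the registered capacity is 1,670 units, meeting the 1,440 units threshold. (n), which would lift (m), is inapplicable — the property is let privately without advertisement. Exception (c) does not apply.
Exception (d) does not apply: there is no Class 5 Waiver in force.
All of (e)'s requirements are met (a current Schedule F Certificate is held; the number of days the property was let is 52 days, below the 57 days limit). But applying paragraphs (o)–(p): (o) operates against (e): the reference index is 312, less than the 370 limit. (p), which would lift (o), is not engaged — the space is used for personal purposes only. (e) is therefore removed.
None of the exceptions is available; § 87 applies in full.

Yes — Marcus must file Form RP-5.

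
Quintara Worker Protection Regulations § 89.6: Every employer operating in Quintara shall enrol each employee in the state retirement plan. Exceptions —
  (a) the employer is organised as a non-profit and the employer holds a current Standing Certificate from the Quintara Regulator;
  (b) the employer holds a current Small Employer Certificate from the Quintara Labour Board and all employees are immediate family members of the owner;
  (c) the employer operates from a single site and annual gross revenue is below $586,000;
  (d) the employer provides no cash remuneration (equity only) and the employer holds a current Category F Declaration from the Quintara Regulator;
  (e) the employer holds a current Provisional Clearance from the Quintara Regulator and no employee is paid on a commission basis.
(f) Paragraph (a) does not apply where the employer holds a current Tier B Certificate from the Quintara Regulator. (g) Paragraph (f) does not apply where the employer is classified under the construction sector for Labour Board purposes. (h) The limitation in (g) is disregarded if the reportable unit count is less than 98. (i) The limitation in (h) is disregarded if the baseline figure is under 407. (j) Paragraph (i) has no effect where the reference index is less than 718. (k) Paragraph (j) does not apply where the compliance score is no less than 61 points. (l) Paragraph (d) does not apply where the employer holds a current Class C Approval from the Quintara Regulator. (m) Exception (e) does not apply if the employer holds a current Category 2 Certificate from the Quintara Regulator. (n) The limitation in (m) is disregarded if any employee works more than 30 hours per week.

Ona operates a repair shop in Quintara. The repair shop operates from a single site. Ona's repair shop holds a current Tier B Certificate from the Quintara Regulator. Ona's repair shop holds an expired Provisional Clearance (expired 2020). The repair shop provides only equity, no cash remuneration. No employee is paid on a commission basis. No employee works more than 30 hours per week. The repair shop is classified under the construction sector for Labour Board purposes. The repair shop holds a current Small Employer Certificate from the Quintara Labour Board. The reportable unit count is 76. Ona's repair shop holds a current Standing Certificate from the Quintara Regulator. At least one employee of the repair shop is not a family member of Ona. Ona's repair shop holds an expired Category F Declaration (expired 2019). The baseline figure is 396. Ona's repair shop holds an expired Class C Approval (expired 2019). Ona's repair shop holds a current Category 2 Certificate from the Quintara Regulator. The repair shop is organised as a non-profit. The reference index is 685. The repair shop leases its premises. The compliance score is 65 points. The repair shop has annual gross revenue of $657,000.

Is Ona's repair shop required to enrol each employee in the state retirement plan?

Exception (a): the employer is a non-profit; a current Standing Certificate is held — every condition holds. Considering the limiting provisions: (f) would limit (a) — a current Tier B Certificate is held — but (g) sets (f) aside: (g) operates — the repair shop is classified under the construction sector. (h) would limit (g) — the reportable unit count is 76, less than the 98 limit — but (i) sets (h) aside: (i) applies — the baseline figure is 396, under the 407 limit. (j) would limit (i) — the reference index is 685, less than the 718 limit — but (k) sets (j) aside: (k) is engaged — the compliance score is 65 points, meeting the 61 points threshold. (a) remains available.
Exception (b) does not apply: at least one employee is not a family member.
Exception (c) fails — annual gross revenue is $657,000, not below $586,000.
Exception (d) does not apply: there is no Category F Declaration in force.
Exception (e) does not apply: no current Provisional Clearance is held.

No — exception (a) applies; Ona's repair shop is not required to enrol each employee in the state retirement plan.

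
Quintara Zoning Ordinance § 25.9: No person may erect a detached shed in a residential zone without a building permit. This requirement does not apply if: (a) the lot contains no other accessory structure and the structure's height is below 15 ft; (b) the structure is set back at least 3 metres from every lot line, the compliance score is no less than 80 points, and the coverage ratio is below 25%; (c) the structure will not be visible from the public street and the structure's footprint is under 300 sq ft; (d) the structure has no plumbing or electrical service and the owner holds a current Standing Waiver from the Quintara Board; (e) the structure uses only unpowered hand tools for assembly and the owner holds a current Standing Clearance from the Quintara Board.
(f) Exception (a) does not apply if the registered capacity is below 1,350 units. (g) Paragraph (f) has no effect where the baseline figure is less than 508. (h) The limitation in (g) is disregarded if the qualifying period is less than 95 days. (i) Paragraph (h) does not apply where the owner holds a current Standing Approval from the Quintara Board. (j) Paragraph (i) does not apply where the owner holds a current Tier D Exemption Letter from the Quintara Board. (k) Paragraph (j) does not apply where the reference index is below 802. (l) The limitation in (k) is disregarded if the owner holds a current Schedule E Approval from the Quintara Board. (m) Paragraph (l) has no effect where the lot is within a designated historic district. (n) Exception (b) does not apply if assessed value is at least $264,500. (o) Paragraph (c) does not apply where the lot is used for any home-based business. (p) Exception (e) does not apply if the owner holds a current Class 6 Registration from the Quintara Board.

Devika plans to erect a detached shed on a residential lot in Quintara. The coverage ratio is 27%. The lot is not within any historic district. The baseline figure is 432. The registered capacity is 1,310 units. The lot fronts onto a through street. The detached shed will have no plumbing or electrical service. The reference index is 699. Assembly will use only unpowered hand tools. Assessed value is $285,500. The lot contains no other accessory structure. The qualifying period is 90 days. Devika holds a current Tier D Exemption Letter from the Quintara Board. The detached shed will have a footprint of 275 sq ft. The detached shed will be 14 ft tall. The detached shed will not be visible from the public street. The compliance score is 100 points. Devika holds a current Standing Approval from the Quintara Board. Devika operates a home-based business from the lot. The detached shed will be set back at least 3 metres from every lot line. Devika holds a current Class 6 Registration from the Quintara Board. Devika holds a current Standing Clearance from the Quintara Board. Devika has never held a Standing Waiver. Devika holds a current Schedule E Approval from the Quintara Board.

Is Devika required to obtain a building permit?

Yes — Devika must obtain a building permit.

All of (a)'s requirements are met (the lot has no other accessory structure; the structure's height is 14 ft, below the 15 ft limit). However, paragraphs (f)–(m) must be considered: (f) applies — the registered capacity is 1,310 units, below the 1,350 units limit. (g) would limit (f) — the baseline figure is 432, less than the 508 limit — but (h) sets (g) aside: (h) operates against (g): the qualifying period is 90 days, less than the 95 days limit. (i) operates (a current Standing Approval is held), but is displaced by (j): (j) operates against (i): a current Tier D Exemption Letter is held. (k) operates (the reference index is 699, below the 802 limit), but yields to (l): (l) applies — a current Schedule E Approval is held. (m) does not operate here (the lot is not in a historic district), so (l) stands. (a) is therefore removed.
Exception (b) does not apply: the coverage ratio is 27%, not below 25%.
All of (c)'s requirements are met (the structure will not be visible from the street; the structure's footprint is 275 sq ft, under the 300 sq ft limit). However, paragraph (o) must be considered: (o) operates against (c): a home-based business operates on the lot. Exception (c) does not apply.
Exception (d) requires that the owner holds a current Standing Waiver from the Quintara Board; but no current Standing Waiver is held, so (d) is unavailable.
Exception (e)'s conditions are all satisfied: assembly uses only hand tools; a current Standing Clearance is held. However, paragraph (p) must be considered: (p) operates against (e): a current Class 6 Registration is held. Exception (e) does not apply.
No exception displaces § 25.9.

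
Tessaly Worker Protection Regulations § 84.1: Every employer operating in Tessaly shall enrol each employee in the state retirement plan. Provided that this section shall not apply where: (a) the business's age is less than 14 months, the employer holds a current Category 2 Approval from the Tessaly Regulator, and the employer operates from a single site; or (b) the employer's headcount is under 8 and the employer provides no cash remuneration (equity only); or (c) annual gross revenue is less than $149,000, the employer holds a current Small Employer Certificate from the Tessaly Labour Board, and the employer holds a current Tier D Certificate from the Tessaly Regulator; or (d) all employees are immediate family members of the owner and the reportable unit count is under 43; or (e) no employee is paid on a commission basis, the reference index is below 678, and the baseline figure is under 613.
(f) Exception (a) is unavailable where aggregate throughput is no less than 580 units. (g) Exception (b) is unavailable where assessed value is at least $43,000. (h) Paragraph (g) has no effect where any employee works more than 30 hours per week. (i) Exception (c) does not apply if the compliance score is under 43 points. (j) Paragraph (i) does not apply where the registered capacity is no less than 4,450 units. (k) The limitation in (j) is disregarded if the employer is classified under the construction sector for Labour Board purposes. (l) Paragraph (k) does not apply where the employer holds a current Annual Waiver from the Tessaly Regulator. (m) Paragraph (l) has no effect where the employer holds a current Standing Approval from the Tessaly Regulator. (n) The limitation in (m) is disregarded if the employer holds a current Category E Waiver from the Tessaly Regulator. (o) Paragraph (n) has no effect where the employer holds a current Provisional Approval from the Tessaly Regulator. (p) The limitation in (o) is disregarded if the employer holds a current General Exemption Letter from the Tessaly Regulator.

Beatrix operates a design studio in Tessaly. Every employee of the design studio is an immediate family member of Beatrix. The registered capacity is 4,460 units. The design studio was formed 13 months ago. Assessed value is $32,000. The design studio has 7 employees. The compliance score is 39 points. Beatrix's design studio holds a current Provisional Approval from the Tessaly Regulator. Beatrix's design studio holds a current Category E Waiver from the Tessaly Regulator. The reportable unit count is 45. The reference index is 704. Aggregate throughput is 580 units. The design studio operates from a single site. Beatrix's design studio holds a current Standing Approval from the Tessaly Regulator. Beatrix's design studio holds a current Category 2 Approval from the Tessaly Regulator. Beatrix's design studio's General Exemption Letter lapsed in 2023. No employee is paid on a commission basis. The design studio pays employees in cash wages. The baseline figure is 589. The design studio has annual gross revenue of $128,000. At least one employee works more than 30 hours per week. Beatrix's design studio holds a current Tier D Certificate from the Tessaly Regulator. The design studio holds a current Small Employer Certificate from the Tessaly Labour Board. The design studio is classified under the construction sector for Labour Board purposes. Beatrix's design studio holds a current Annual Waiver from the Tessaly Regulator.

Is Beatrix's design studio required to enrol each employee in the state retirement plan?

Yes — Beatrix's design studio must enrol each employee in the state retirement plan.

Exception (a)'s conditions are all satisfied: the business's age is 13 months, less than the 14 months limit; a current Category 2 Approval is held; the employer operates from a single site. Turning to paragraph (f): (f) operates against (a): aggregate throughput is 580 units, meeting the 580 units threshold. So (a) is unavailable.
Exception (b) requires that the employer provides no cash remuneration (equity only); but employees are paid cash wages, so (b) is unavailable.
Exception (c) is satisfied on its face — annual gross revenue is $128,000, less than the $149,000 limit; a current Small Employer Certificate is held; a current Tier D Certificate is held. Turning to paragraphs (i)–(p): (i) is engaged — the compliance score is 39 points, under the 43 points limit. (j) operates (the registered capacity is 4,460 units, meeting the 4,450 units threshold), but is set aside by (k): (k) applies — the design studio is classified under the construction sector. (l) would limit (k) — a current Annual Waiver is held — but (m) sets (l) aside: (m) operates against (l): a current Standing Approval is held. (n) would limit (m) — a current Category E Waiver is held — but (o) sets (n) aside: (o) operates against (n): a current Provisional Approval is held. (p) is not triggered (the General Exemption Letter is not current), so (o) stands. (c) is therefore removed.
Exception (d) does not apply: the reportable unit count is 45, not under 43.
Exception (e) does not apply: the reference index is 704, not below 678.
No exception displaces § 84.1.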